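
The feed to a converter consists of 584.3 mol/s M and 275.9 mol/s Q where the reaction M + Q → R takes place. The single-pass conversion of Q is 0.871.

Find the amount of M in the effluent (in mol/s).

344 mol/s

Q reacted = 0.871 × 275.9 = 240.3 mol/s; ν_Q = −1, so ξ = 240.3/1 = 240.3 mol/s.
Outlet amounts (n = n₀ + ν ξ):
  M: 584.3 − 1(240.3) = 344
  Q: 275.9 − 1(240.3) = 35.59
  R: 0 + 1(240.3) = 240.3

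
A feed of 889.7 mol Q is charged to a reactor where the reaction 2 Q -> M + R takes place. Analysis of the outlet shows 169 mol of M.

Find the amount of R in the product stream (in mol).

169 mol

For M: n = n₀ + 1ξ → 169 = 0 + 1ξ, giving ξ = 169 mol.
Outlet amounts (n = n₀ + ν ξ):
  Q: 889.7 − 2(169) = 551.7
  M: 0 + 1(169) = 169
  R: 0 + 1(169) = 169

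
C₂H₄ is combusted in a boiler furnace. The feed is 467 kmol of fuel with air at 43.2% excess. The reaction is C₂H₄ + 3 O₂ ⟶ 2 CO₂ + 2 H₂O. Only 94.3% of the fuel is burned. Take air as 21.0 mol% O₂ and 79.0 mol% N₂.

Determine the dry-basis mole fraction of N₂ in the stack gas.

0.826

Stoichiometric O₂ = 3 × 467 = 1401 kmol; O₂ fed = 1401 × 1.432 = 2006 kmol.
N₂ fed = 2006 × 79/21 = 7547 kmol.
Fuel reacted = 0.943 × 467 → ξ = 440.4 kmol.
Outlet (n = n₀ + ν ξ):
  C₂H₄: 467 − 1(440.4) = 26.62
  O₂: 2006 − 3(440.4) = 685.1
  N₂: 7547 (inert)
  CO₂: 0 + 2(440.4) = 880.8
  H₂O: 0 + 2(440.4) = 880.8
Dry total = 9140 kmol; y_N₂ (dry) = 7547 / 9140 = 0.8258.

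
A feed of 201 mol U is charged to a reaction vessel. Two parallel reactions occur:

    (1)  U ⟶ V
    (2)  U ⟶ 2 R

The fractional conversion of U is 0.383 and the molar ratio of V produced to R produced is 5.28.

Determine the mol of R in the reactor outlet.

Conversion of U: U consumed = 0.383 × 201 = 76.98 mol = 1ξ₁ + 1ξ₂.
Selectivity: 1ξ₁ / (2ξ₂) = 5.28 → ξ₁ = 10.56 ξ₂.
Substitute: (1·10.56 + 1) ξ₂ = 76.98 → ξ₂ = 6.659 mol, ξ₁ = 70.32 mol.
Outlet amounts (n = n₀ + Σ ν·ξ):
  U: 201 − 1(70.32) − 1(6.659) = 124
  V: 0 + 1(70.32) = 70.32
  R: 0 + 2(6.659) = 13.32

13.3 mol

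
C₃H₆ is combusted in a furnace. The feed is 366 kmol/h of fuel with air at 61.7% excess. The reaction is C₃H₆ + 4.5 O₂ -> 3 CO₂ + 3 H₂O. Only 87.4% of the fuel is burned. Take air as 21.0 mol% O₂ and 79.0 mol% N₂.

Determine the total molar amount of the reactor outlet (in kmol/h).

Stoichiometric O₂ = 4.5 × 366 = 1647 kmol/h; O₂ fed = 1647 × 1.617 = 2663 kmol/h.
N₂ fed = 2663 × 79/21 = 10020 kmol/h.
Fuel reacted = 0.874 × 366 → ξ = 319.9 kmol/h.
Outlet (n = n₀ + ν ξ):
  C₃H₆: 366 − 1(319.9) = 46.12
  O₂: 2663 − 4.5(319.9) = 1224
  N₂: 10020 (inert)
  CO₂: 0 + 3(319.9) = 959.7
  H₂O: 0 + 3(319.9) = 959.7
Total out = 46.12 + 1224 + 10020 + 959.7 + 959.7 = 13210 kmol/h.

13200 kmol/h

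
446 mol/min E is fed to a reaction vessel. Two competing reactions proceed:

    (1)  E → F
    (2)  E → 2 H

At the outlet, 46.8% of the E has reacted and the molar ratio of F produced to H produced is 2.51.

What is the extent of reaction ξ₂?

Conversion of E: E consumed = 0.468 × 446 = 208.7 mol/min = 1ξ₁ + 1ξ₂.
Selectivity: 1ξ₁ / (2ξ₂) = 2.51 → ξ₁ = 5.02 ξ₂.
Substitute: (1·5.02 + 1) ξ₂ = 208.7 → ξ₂ = 34.67 mol/min, ξ₁ = 174.1 mol/min.
Outlet amounts (n = n₀ + Σ ν·ξ):
  E: 446 − 1(174.1) − 1(34.67) = 237.3
  F: 0 + 1(174.1) = 174.1
  H: 0 + 2(34.67) = 69.34

ξ₂ = 34.7 mol/min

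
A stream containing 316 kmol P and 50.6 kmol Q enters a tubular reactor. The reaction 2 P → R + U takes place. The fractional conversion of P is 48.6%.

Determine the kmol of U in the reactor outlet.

P reacted = 0.486 × 316 = 153.6 kmol; ν_P = −2, so ξ = 153.6/2 = 76.79 kmol.
Outlet amounts (n = n₀ + ν ξ):
  P: 316 − 2(76.79) = 162.4
  R: 0 + 1(76.79) = 76.79
  U: 0 + 1(76.79) = 76.79
  Q: 50.6 (inert)

76.8 kmol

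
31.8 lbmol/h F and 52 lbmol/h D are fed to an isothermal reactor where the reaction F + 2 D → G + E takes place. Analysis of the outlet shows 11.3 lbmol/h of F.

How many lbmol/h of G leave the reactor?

For F: n = n₀ − 1ξ → 11.3 = 31.8 − 1ξ, giving ξ = 20.5 lbmol/h.
Outlet amounts (n = n₀ + ν ξ):
  F: 31.8 − 1(20.5) = 11.3
  D: 52 − 2(20.5) = 11
  G: 0 + 1(20.5) = 20.5
  E: 0 + 1(20.5) = 20.5

20.5 lbmol/h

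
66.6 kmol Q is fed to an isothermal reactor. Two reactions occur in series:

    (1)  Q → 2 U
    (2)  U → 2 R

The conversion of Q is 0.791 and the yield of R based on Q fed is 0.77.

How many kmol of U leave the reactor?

79.7 kmol

Conversion of Q: Q consumed = 1ξ₁ = 0.791 × 66.6 → ξ₁ = 52.68 kmol.
Yield of R: 2ξ₂ / 66.6 = 0.77 → ξ₂ = 25.64 kmol.
Outlet amounts (n = n₀ + Σ ν·ξ):
  Q: 66.6 − 1(52.68) = 13.92
  U: 0 + 2(52.68) − 1(25.64) = 79.72
  R: 0 + 2(25.64) = 51.28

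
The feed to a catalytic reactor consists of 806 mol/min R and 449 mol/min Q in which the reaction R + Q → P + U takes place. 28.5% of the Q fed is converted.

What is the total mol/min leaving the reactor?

1260 mol/min

Q reacted = 0.285 × 449 = 128 mol/min; ν_Q = −1, so ξ = 128/1 = 128 mol/min.
Outlet amounts (n = n₀ + ν ξ):
  R: 806 − 1(128) = 678
  Q: 449 − 1(128) = 321
  P: 0 + 1(128) = 128
  U: 0 + 1(128) = 128
Total out = 678 + 321 + 128 + 128 = 1255 mol/min.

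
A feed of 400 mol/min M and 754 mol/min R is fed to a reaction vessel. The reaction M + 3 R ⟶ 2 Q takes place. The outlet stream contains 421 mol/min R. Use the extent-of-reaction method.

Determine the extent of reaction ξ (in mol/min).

ξ = 111 mol/min

For R: n = n₀ − 3ξ → 421 = 754 − 3ξ, giving ξ = 111 mol/min.
Outlet amounts (n = n₀ + ν ξ):
  M: 400 − 1(111) = 289
  R: 754 − 3(111) = 421
  Q: 0 + 2(111) = 222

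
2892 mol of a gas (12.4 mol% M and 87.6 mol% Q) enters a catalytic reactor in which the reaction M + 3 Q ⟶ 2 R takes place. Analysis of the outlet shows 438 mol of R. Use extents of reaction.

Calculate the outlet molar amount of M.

140 mol

For R: n = n₀ + 2ξ → 438 = 0 + 2ξ, giving ξ = 219 mol.
Outlet amounts (n = n₀ + ν ξ):
  M: 358.6 − 1(219) = 139.6
  Q: 2533 − 3(219) = 1876
  R: 0 + 2(219) = 438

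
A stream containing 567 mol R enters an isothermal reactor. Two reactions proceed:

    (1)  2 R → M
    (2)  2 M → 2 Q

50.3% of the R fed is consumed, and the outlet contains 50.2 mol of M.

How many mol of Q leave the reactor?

Conversion of R: R consumed = 2ξ₁ = 0.503 × 567 → ξ₁ = 142.6 mol.
M balance: n_M = 0 + 1ξ₁ − 2ξ₂ = 50.2 → ξ₂ = (1·142.6 − 50.2)/2 = 46.2 mol.
Outlet amounts (n = n₀ + Σ ν·ξ):
  R: 567 − 2(142.6) = 281.8
  M: 0 + 1(142.6) − 2(46.2) = 50.2
  Q: 0 + 2(46.2) = 92.4

92.4 mol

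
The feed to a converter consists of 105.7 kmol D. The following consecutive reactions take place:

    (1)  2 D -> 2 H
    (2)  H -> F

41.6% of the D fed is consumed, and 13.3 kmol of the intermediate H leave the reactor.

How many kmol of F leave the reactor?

Conversion of D: D consumed = 2ξ₁ = 0.416 × 105.7 → ξ₁ = 21.99 kmol.
H balance: n_H = 0 + 2ξ₁ − 1ξ₂ = 13.3 → ξ₂ = (2·21.99 − 13.3)/1 = 30.67 kmol.
Outlet amounts (n = n₀ + Σ ν·ξ):
  D: 105.7 − 2(21.99) = 61.73
  H: 0 + 2(21.99) − 1(30.67) = 13.3
  F: 0 + 1(30.67) = 30.67

30.7 kmol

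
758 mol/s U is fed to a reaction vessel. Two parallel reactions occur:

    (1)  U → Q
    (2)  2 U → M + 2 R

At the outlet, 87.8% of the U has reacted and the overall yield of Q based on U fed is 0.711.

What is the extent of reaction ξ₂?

Yield of Q: 1ξ₁ / 758 = 0.711 → ξ₁ = 538.9 mol/s.
Conversion of U: 1ξ₁ + 2ξ₂ = 0.878 × 758 = 665.5 → ξ₂ = 63.29 mol/s.
Outlet amounts (n = n₀ + Σ ν·ξ):
  U: 758 − 1(538.9) − 2(63.29) = 92.48
  Q: 0 + 1(538.9) = 538.9
  M: 0 + 1(63.29) = 63.29
  R: 0 + 2(63.29) = 126.6

ξ₂ = 63.3 mol/s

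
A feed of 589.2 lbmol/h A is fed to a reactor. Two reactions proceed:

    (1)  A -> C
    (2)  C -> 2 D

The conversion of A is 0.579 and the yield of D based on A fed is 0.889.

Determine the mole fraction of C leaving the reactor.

0.0931

Conversion of A: A consumed = 1ξ₁ = 0.579 × 589.2 → ξ₁ = 341.1 lbmol/h.
Yield of D: 2ξ₂ / 589.2 = 0.889 → ξ₂ = 261.9 lbmol/h.
Outlet amounts (n = n₀ + Σ ν·ξ):
  A: 589.2 − 1(341.1) = 248.1
  C: 0 + 1(341.1) − 1(261.9) = 79.25
  D: 0 + 2(261.9) = 523.8
Total out = 851.1 lbmol/h; y_C = 79.25 / 851.1 = 0.09311.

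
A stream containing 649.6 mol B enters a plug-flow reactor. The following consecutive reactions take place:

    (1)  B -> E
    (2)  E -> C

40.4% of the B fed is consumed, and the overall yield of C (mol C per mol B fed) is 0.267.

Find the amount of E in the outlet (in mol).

89 mol

Conversion of B: B consumed = 1ξ₁ = 0.404 × 649.6 → ξ₁ = 262.4 mol.
Yield of C: 1ξ₂ / 649.6 = 0.267 → ξ₂ = 173.4 mol.
Outlet amounts (n = n₀ + Σ ν·ξ):
  B: 649.6 − 1(262.4) = 387.2
  E: 0 + 1(262.4) − 1(173.4) = 89
  C: 0 + 1(173.4) = 173.4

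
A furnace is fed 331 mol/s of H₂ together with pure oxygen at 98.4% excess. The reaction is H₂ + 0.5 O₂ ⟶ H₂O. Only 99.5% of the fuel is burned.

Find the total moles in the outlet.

Stoichiometric O₂ = 0.5 × 331 = 165.5 mol/s; O₂ fed = 165.5 × 1.984 = 328.4 mol/s.
Fuel reacted = 0.995 × 331 → ξ = 329.3 mol/s.
Outlet (n = n₀ + ν ξ):
  H₂: 331 − 1(329.3) = 1.655
  O₂: 328.4 − 0.5(329.3) = 163.7
  H₂O: 0 + 1(329.3) = 329.3
Total out = 1.655 + 163.7 + 329.3 = 494.7 mol/s.

495 mol/s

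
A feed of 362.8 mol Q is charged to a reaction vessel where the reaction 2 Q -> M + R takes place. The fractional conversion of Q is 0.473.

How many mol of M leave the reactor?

85.8 mol

Q reacted = 0.473 × 362.8 = 171.6 mol; ν_Q = −2, so ξ = 171.6/2 = 85.8 mol.
Outlet amounts (n = n₀ + ν ξ):
  Q: 362.8 − 2(85.8) = 191.2
  M: 0 + 1(85.8) = 85.8
  R: 0 + 1(85.8) = 85.8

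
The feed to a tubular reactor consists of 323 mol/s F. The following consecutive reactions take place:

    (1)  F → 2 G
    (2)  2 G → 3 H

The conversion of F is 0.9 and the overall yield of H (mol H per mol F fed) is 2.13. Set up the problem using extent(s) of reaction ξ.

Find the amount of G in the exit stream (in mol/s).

123 mol/s

Conversion of F: F consumed = 1ξ₁ = 0.9 × 323 → ξ₁ = 290.7 mol/s.
Yield of H: 3ξ₂ / 323 = 2.13 → ξ₂ = 229.3 mol/s.
Outlet amounts (n = n₀ + Σ ν·ξ):
  F: 323 − 1(290.7) = 32.3
  G: 0 + 2(290.7) − 2(229.3) = 122.7
  H: 0 + 3(229.3) = 688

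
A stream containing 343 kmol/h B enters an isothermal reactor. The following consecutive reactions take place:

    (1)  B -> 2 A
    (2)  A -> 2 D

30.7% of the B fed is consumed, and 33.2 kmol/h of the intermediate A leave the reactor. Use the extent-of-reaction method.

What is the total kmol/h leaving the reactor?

Conversion of B: B consumed = 1ξ₁ = 0.307 × 343 → ξ₁ = 105.3 kmol/h.
A balance: n_A = 0 + 2ξ₁ − 1ξ₂ = 33.2 → ξ₂ = (2·105.3 − 33.2)/1 = 177.4 kmol/h.
Outlet amounts (n = n₀ + Σ ν·ξ):
  B: 343 − 1(105.3) = 237.7
  A: 0 + 2(105.3) − 1(177.4) = 33.2
  D: 0 + 2(177.4) = 354.8
Total out = 237.7 + 33.2 + 354.8 = 625.7 kmol/h.

626 kmol/h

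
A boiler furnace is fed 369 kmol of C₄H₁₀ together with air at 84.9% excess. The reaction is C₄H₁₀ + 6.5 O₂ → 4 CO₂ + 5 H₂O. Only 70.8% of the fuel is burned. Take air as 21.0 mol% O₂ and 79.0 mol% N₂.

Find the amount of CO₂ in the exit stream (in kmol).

Stoichiometric O₂ = 6.5 × 369 = 2398 kmol; O₂ fed = 2398 × 1.849 = 4435 kmol.
N₂ fed = 4435 × 79/21 = 16680 kmol.
Fuel reacted = 0.708 × 369 → ξ = 261.3 kmol.
Outlet (n = n₀ + ν ξ):
  C₄H₁₀: 369 − 1(261.3) = 107.7
  O₂: 4435 − 6.5(261.3) = 2737
  N₂: 16680 (inert)
  CO₂: 0 + 4(261.3) = 1045
  H₂O: 0 + 5(261.3) = 1306

1050 kmol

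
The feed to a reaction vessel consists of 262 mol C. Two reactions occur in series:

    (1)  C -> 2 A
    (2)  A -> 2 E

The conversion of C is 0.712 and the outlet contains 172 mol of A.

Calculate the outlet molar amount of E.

402 mol

Conversion of C: C consumed = 1ξ₁ = 0.712 × 262 → ξ₁ = 186.5 mol.
A balance: n_A = 0 + 2ξ₁ − 1ξ₂ = 172 → ξ₂ = (2·186.5 − 172)/1 = 201.1 mol.
Outlet amounts (n = n₀ + Σ ν·ξ):
  C: 262 − 1(186.5) = 75.46
  A: 0 + 2(186.5) − 1(201.1) = 172
  E: 0 + 2(201.1) = 402.2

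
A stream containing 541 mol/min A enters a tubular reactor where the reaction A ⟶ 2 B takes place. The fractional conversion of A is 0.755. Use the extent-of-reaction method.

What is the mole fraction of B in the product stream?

0.86

A reacted = 0.755 × 541 = 408.5 mol/min; ν_A = −1, so ξ = 408.5/1 = 408.5 mol/min.
Outlet amounts (n = n₀ + ν ξ):
  A: 541 − 1(408.5) = 132.5
  B: 0 + 2(408.5) = 816.9
Total out = 949.5 mol/min; y_B = 816.9 / 949.5 = 0.8604.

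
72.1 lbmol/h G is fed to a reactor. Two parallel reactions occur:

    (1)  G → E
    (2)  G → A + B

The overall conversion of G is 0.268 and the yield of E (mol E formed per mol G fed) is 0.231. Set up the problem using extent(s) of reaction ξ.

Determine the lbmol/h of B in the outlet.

Yield of E: 1ξ₁ / 72.1 = 0.231 → ξ₁ = 16.66 lbmol/h.
Conversion of G: 1ξ₁ + 1ξ₂ = 0.268 × 72.1 = 19.32 → ξ₂ = 2.668 lbmol/h.
Outlet amounts (n = n₀ + Σ ν·ξ):
  G: 72.1 − 1(16.66) − 1(2.668) = 52.78
  E: 0 + 1(16.66) = 16.66
  A: 0 + 1(2.668) = 2.668
  B: 0 + 1(2.668) = 2.668

2.67 lbmol/h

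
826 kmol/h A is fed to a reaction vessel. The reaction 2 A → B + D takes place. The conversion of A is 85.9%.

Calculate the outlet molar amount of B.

A reacted = 0.859 × 826 = 709.5 kmol/h; ν_A = −2, so ξ = 709.5/2 = 354.8 kmol/h.
Outlet amounts (n = n₀ + ν ξ):
  A: 826 − 2(354.8) = 116.5
  B: 0 + 1(354.8) = 354.8
  D: 0 + 1(354.8) = 354.8

355 kmol/h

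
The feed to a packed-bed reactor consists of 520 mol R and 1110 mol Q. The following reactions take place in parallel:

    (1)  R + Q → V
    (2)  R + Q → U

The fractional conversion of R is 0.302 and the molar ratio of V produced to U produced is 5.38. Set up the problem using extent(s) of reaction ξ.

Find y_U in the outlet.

Conversion of R: R consumed = 0.302 × 520 = 157 mol = 1ξ₁ + 1ξ₂.
Selectivity: 1ξ₁ / (1ξ₂) = 5.38 → ξ₁ = 5.38 ξ₂.
Substitute: (1·5.38 + 1) ξ₂ = 157 → ξ₂ = 24.61 mol, ξ₁ = 132.4 mol.
Outlet amounts (n = n₀ + Σ ν·ξ):
  R: 520 − 1(132.4) − 1(24.61) = 363
  Q: 1110 − 1(132.4) − 1(24.61) = 953
  V: 0 + 1(132.4) = 132.4
  U: 0 + 1(24.61) = 24.61
Total out = 1473 mol; y_U = 24.61 / 1473 = 0.01671.

0.0167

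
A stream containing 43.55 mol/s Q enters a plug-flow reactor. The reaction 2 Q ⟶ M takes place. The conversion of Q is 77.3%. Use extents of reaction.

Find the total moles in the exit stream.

Q reacted = 0.773 × 43.55 = 33.66 mol/s; ν_Q = −2, so ξ = 33.66/2 = 16.83 mol/s.
Outlet amounts (n = n₀ + ν ξ):
  Q: 43.55 − 2(16.83) = 9.886
  M: 0 + 1(16.83) = 16.83
Total out = 9.886 + 16.83 = 26.72 mol/s.

26.7 mol/s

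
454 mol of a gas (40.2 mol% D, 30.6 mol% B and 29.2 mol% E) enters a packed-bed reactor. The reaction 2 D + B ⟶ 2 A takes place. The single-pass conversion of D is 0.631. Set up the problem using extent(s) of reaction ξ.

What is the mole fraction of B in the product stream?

D reacted = 0.631 × 182.5 = 115.2 mol; ν_D = −2, so ξ = 115.2/2 = 57.58 mol.
Outlet amounts (n = n₀ + ν ξ):
  D: 182.5 − 2(57.58) = 67.35
  B: 138.9 − 1(57.58) = 81.34
  A: 0 + 2(57.58) = 115.2
  E: 132.6 (inert)
Total out = 396.4 mol; y_B = 81.34 / 396.4 = 0.2052.

0.205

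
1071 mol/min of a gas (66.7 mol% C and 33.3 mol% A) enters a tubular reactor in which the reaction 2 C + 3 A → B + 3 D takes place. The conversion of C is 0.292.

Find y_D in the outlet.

0.324

C reacted = 0.292 × 714.4 = 208.6 mol/min; ν_C = −2, so ξ = 208.6/2 = 104.3 mol/min.
Outlet amounts (n = n₀ + ν ξ):
  C: 714.4 − 2(104.3) = 505.8
  A: 356.6 − 3(104.3) = 43.75
  B: 0 + 1(104.3) = 104.3
  D: 0 + 3(104.3) = 312.9
Total out = 966.7 mol/min; y_D = 312.9 / 966.7 = 0.3237.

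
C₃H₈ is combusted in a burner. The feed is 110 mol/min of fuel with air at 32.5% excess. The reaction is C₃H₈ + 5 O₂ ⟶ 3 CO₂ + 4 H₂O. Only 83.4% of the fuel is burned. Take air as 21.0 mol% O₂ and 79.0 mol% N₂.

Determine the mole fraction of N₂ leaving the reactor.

0.747

Stoichiometric O₂ = 5 × 110 = 550 mol/min; O₂ fed = 550 × 1.325 = 728.8 mol/min.
N₂ fed = 728.8 × 79/21 = 2741 mol/min.
Fuel reacted = 0.834 × 110 → ξ = 91.74 mol/min.
Outlet (n = n₀ + ν ξ):
  C₃H₈: 110 − 1(91.74) = 18.26
  O₂: 728.8 − 5(91.74) = 270.1
  N₂: 2741 (inert)
  CO₂: 0 + 3(91.74) = 275.2
  H₂O: 0 + 4(91.74) = 367
Total out = 3672 mol/min; y_N₂ = 2741 / 3672 = 0.7466.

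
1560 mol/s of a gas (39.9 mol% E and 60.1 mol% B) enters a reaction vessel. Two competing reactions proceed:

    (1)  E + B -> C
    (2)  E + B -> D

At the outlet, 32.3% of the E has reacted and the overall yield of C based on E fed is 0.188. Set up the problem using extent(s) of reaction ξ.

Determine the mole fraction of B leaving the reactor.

Yield of C: 1ξ₁ / 622.4 = 0.188 → ξ₁ = 117 mol/s.
Conversion of E: 1ξ₁ + 1ξ₂ = 0.323 × 622.4 = 201 → ξ₂ = 84.03 mol/s.
Outlet amounts (n = n₀ + Σ ν·ξ):
  E: 622.4 − 1(117) − 1(84.03) = 421.4
  B: 937.6 − 1(117) − 1(84.03) = 736.5
  C: 0 + 1(117) = 117
  D: 0 + 1(84.03) = 84.03
Total out = 1359 mol/s; y_B = 736.5 / 1359 = 0.542.

0.542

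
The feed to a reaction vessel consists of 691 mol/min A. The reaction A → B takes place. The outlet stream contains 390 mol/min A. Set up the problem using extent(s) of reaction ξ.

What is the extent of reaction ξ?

ξ = 301 mol/min

For A: n = n₀ − 1ξ → 390 = 691 − 1ξ, giving ξ = 301 mol/min.
Outlet amounts (n = n₀ + ν ξ):
  A: 691 − 1(301) = 390
  B: 0 + 1(301) = 301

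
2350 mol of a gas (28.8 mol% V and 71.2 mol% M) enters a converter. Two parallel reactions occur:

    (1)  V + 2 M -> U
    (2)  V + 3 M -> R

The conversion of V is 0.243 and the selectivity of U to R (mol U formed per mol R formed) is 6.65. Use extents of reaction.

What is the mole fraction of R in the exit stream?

0.0108

Conversion of V: V consumed = 0.243 × 676.8 = 164.5 mol = 1ξ₁ + 1ξ₂.
Selectivity: 1ξ₁ / (1ξ₂) = 6.65 → ξ₁ = 6.65 ξ₂.
Substitute: (1·6.65 + 1) ξ₂ = 164.5 → ξ₂ = 21.5 mol, ξ₁ = 143 mol.
Outlet amounts (n = n₀ + Σ ν·ξ):
  V: 676.8 − 1(143) − 1(21.5) = 512.3
  M: 1673 − 2(143) − 3(21.5) = 1323
  U: 0 + 1(143) = 143
  R: 0 + 1(21.5) = 21.5
Total out = 2000 mol; y_R = 21.5 / 2000 = 0.01075.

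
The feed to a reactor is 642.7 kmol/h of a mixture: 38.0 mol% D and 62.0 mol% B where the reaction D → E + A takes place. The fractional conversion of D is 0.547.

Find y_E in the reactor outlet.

0.172

D reacted = 0.547 × 244.2 = 133.6 kmol/h; ν_D = −1, so ξ = 133.6/1 = 133.6 kmol/h.
Outlet amounts (n = n₀ + ν ξ):
  D: 244.2 − 1(133.6) = 110.6
  E: 0 + 1(133.6) = 133.6
  A: 0 + 1(133.6) = 133.6
  B: 398.5 (inert)
Total out = 776.3 kmol/h; y_E = 133.6 / 776.3 = 0.1721.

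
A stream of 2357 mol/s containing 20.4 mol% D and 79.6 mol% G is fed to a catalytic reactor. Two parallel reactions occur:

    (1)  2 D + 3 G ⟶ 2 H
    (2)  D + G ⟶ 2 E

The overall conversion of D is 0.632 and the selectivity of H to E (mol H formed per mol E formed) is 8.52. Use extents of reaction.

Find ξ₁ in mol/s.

ξ₁ = 144 mol/s

Conversion of D: D consumed = 0.632 × 480.8 = 303.9 mol/s = 2ξ₁ + 1ξ₂.
Selectivity: 2ξ₁ / (2ξ₂) = 8.52 → ξ₁ = 8.52 ξ₂.
Substitute: (2·8.52 + 1) ξ₂ = 303.9 → ξ₂ = 16.84 mol/s, ξ₁ = 143.5 mol/s.
Outlet amounts (n = n₀ + Σ ν·ξ):
  D: 480.8 − 2(143.5) − 1(16.84) = 176.9
  G: 1876 − 3(143.5) − 1(16.84) = 1429
  H: 0 + 2(143.5) = 287
  E: 0 + 2(16.84) = 33.69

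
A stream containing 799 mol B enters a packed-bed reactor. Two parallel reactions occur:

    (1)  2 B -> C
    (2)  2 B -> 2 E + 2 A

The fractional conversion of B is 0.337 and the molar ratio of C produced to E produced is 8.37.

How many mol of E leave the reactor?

15.2 mol

Conversion of B: B consumed = 0.337 × 799 = 269.3 mol = 2ξ₁ + 2ξ₂.
Selectivity: 1ξ₁ / (2ξ₂) = 8.37 → ξ₁ = 16.74 ξ₂.
Substitute: (2·16.74 + 2) ξ₂ = 269.3 → ξ₂ = 7.589 mol, ξ₁ = 127 mol.
Outlet amounts (n = n₀ + Σ ν·ξ):
  B: 799 − 2(127) − 2(7.589) = 529.7
  C: 0 + 1(127) = 127
  E: 0 + 2(7.589) = 15.18
  A: 0 + 2(7.589) = 15.18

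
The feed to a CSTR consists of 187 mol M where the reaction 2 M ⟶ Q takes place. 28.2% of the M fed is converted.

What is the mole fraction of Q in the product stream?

M reacted = 0.282 × 187 = 52.73 mol; ν_M = −2, so ξ = 52.73/2 = 26.37 mol.
Outlet amounts (n = n₀ + ν ξ):
  M: 187 − 2(26.37) = 134.3
  Q: 0 + 1(26.37) = 26.37
Total out = 160.6 mol; y_Q = 26.37 / 160.6 = 0.1641.

0.164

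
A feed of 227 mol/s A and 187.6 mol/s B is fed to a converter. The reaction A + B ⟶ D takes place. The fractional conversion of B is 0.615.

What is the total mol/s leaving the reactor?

299 mol/s

B reacted = 0.615 × 187.6 = 115.4 mol/s; ν_B = −1, so ξ = 115.4/1 = 115.4 mol/s.
Outlet amounts (n = n₀ + ν ξ):
  A: 227 − 1(115.4) = 111.6
  B: 187.6 − 1(115.4) = 72.23
  D: 0 + 1(115.4) = 115.4
Total out = 111.6 + 72.23 + 115.4 = 299.2 mol/s.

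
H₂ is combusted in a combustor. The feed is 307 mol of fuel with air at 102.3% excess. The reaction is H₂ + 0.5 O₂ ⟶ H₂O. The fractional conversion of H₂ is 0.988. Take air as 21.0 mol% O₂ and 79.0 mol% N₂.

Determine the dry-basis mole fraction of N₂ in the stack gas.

0.878

Stoichiometric O₂ = 0.5 × 307 = 153.5 mol; O₂ fed = 153.5 × 2.023 = 310.5 mol.
N₂ fed = 310.5 × 79/21 = 1168 mol.
Fuel reacted = 0.988 × 307 → ξ = 303.3 mol.
Outlet (n = n₀ + ν ξ):
  H₂: 307 − 1(303.3) = 3.684
  O₂: 310.5 − 0.5(303.3) = 158.9
  N₂: 1168 (inert)
  H₂O: 0 + 1(303.3) = 303.3
Dry total = 1331 mol; y_N₂ (dry) = 1168 / 1331 = 0.8778.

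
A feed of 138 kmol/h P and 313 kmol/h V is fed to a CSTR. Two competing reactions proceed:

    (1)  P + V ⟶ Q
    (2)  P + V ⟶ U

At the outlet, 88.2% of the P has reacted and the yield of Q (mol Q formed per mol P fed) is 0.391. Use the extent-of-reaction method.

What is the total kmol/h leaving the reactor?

329 kmol/h

Yield of Q: 1ξ₁ / 138 = 0.391 → ξ₁ = 53.96 kmol/h.
Conversion of P: 1ξ₁ + 1ξ₂ = 0.882 × 138 = 121.7 → ξ₂ = 67.76 kmol/h.
Outlet amounts (n = n₀ + Σ ν·ξ):
  P: 138 − 1(53.96) − 1(67.76) = 16.28
  V: 313 − 1(53.96) − 1(67.76) = 191.3
  Q: 0 + 1(53.96) = 53.96
  U: 0 + 1(67.76) = 67.76
Total out = 16.28 + 191.3 + 53.96 + 67.76 = 329.3 kmol/h.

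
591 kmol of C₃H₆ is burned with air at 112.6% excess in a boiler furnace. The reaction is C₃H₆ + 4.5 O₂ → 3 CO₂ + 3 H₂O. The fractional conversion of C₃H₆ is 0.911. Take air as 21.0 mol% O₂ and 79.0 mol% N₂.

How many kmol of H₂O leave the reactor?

Stoichiometric O₂ = 4.5 × 591 = 2660 kmol; O₂ fed = 2660 × 2.126 = 5654 kmol.
N₂ fed = 5654 × 79/21 = 21270 kmol.
Fuel reacted = 0.911 × 591 → ξ = 538.4 kmol.
Outlet (n = n₀ + ν ξ):
  C₃H₆: 591 − 1(538.4) = 52.6
  O₂: 5654 − 4.5(538.4) = 3231
  N₂: 21270 (inert)
  CO₂: 0 + 3(538.4) = 1615
  H₂O: 0 + 3(538.4) = 1615

1620 kmol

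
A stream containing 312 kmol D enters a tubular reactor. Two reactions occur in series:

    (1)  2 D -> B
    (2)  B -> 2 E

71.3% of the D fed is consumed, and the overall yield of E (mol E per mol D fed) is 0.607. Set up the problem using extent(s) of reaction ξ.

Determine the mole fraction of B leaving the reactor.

0.056

Conversion of D: D consumed = 2ξ₁ = 0.713 × 312 → ξ₁ = 111.2 kmol.
Yield of E: 2ξ₂ / 312 = 0.607 → ξ₂ = 94.69 kmol.
Outlet amounts (n = n₀ + Σ ν·ξ):
  D: 312 − 2(111.2) = 89.54
  B: 0 + 1(111.2) − 1(94.69) = 16.54
  E: 0 + 2(94.69) = 189.4
Total out = 295.5 kmol; y_B = 16.54 / 295.5 = 0.05597.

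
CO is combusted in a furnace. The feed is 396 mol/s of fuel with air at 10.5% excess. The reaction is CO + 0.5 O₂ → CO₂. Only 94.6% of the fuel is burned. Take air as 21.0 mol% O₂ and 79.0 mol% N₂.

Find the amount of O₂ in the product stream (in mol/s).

31.5 mol/s

Stoichiometric O₂ = 0.5 × 396 = 198 mol/s; O₂ fed = 198 × 1.105 = 218.8 mol/s.
N₂ fed = 218.8 × 79/21 = 823.1 mol/s.
Fuel reacted = 0.946 × 396 → ξ = 374.6 mol/s.
Outlet (n = n₀ + ν ξ):
  CO: 396 − 1(374.6) = 21.38
  O₂: 218.8 − 0.5(374.6) = 31.48
  N₂: 823.1 (inert)
  CO₂: 0 + 1(374.6) = 374.6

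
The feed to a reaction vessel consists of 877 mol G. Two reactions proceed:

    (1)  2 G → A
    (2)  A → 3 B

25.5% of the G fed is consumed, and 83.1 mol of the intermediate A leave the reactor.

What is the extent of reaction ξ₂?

Conversion of G: G consumed = 2ξ₁ = 0.255 × 877 → ξ₁ = 111.8 mol.
A balance: n_A = 0 + 1ξ₁ − 1ξ₂ = 83.1 → ξ₂ = (1·111.8 − 83.1)/1 = 28.72 mol.
Outlet amounts (n = n₀ + Σ ν·ξ):
  G: 877 − 2(111.8) = 653.4
  A: 0 + 1(111.8) − 1(28.72) = 83.1
  B: 0 + 3(28.72) = 86.15

ξ₂ = 28.7 mol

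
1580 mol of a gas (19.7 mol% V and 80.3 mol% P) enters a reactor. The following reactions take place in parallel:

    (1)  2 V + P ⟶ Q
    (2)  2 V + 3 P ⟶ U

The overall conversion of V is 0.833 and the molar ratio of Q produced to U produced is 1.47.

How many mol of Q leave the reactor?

Conversion of V: V consumed = 0.833 × 311.3 = 259.3 mol = 2ξ₁ + 2ξ₂.
Selectivity: 1ξ₁ / (1ξ₂) = 1.47 → ξ₁ = 1.47 ξ₂.
Substitute: (2·1.47 + 2) ξ₂ = 259.3 → ξ₂ = 52.49 mol, ξ₁ = 77.15 mol.
Outlet amounts (n = n₀ + Σ ν·ξ):
  V: 311.3 − 2(77.15) − 2(52.49) = 51.98
  P: 1269 − 1(77.15) − 3(52.49) = 1034
  Q: 0 + 1(77.15) = 77.15
  U: 0 + 1(52.49) = 52.49

77.2 mol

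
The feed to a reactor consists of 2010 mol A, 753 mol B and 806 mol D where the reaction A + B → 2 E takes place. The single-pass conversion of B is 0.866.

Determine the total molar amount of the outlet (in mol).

B reacted = 0.866 × 753 = 652.1 mol; ν_B = −1, so ξ = 652.1/1 = 652.1 mol.
Outlet amounts (n = n₀ + ν ξ):
  A: 2010 − 1(652.1) = 1358
  B: 753 − 1(652.1) = 100.9
  E: 0 + 2(652.1) = 1304
  D: 806 (inert)
Total out = 1358 + 100.9 + 1304 + 806 = 3569 mol.

3570 mol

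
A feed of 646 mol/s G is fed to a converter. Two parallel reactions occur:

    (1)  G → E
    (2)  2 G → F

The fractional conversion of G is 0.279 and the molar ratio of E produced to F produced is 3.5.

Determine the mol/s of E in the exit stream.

115 mol/s

Conversion of G: G consumed = 0.279 × 646 = 180.2 mol/s = 1ξ₁ + 2ξ₂.
Selectivity: 1ξ₁ / (1ξ₂) = 3.5 → ξ₁ = 3.5 ξ₂.
Substitute: (1·3.5 + 2) ξ₂ = 180.2 → ξ₂ = 32.77 mol/s, ξ₁ = 114.7 mol/s.
Outlet amounts (n = n₀ + Σ ν·ξ):
  G: 646 − 1(114.7) − 2(32.77) = 465.8
  E: 0 + 1(114.7) = 114.7
  F: 0 + 1(32.77) = 32.77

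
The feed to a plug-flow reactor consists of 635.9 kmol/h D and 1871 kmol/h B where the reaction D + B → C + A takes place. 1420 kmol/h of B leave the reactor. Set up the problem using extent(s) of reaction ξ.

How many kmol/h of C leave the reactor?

451 kmol/h

For B: n = n₀ − 1ξ → 1420 = 1871 − 1ξ, giving ξ = 451 kmol/h.
Outlet amounts (n = n₀ + ν ξ):
  D: 635.9 − 1(451) = 184.9
  B: 1871 − 1(451) = 1420
  C: 0 + 1(451) = 451
  A: 0 + 1(451) = 451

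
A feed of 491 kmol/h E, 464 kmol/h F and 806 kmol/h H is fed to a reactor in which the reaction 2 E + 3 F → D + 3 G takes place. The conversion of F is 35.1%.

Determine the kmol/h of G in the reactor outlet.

163 kmol/h

F reacted = 0.351 × 464 = 162.9 kmol/h; ν_F = −3, so ξ = 162.9/3 = 54.29 kmol/h.
Outlet amounts (n = n₀ + ν ξ):
  E: 491 − 2(54.29) = 382.4
  F: 464 − 3(54.29) = 301.1
  D: 0 + 1(54.29) = 54.29
  G: 0 + 3(54.29) = 162.9
  H: 806 (inert)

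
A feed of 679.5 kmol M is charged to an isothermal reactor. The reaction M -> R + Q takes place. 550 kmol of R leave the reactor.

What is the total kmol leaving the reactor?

For R: n = n₀ + 1ξ → 550 = 0 + 1ξ, giving ξ = 550 kmol.
Outlet amounts (n = n₀ + ν ξ):
  M: 679.5 − 1(550) = 129.5
  R: 0 + 1(550) = 550
  Q: 0 + 1(550) = 550
Total out = 129.5 + 550 + 550 = 1230 kmol.

1230 kmol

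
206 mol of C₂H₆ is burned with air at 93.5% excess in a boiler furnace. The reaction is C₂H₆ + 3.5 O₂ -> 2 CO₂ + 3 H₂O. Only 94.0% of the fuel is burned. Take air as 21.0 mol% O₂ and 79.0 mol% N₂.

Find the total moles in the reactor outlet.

Stoichiometric O₂ = 3.5 × 206 = 721 mol; O₂ fed = 721 × 1.935 = 1395 mol.
N₂ fed = 1395 × 79/21 = 5248 mol.
Fuel reacted = 0.94 × 206 → ξ = 193.6 mol.
Outlet (n = n₀ + ν ξ):
  C₂H₆: 206 − 1(193.6) = 12.36
  O₂: 1395 − 3.5(193.6) = 717.4
  N₂: 5248 (inert)
  CO₂: 0 + 2(193.6) = 387.3
  H₂O: 0 + 3(193.6) = 580.9
Total out = 12.36 + 717.4 + 5248 + 387.3 + 580.9 = 6946 mol.

6950 mol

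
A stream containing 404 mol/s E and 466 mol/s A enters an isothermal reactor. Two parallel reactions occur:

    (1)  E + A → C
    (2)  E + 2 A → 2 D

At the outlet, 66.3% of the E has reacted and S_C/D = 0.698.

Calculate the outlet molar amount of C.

Conversion of E: E consumed = 0.663 × 404 = 267.9 mol/s = 1ξ₁ + 1ξ₂.
Selectivity: 1ξ₁ / (2ξ₂) = 0.698 → ξ₁ = 1.396 ξ₂.
Substitute: (1·1.396 + 1) ξ₂ = 267.9 → ξ₂ = 111.8 mol/s, ξ₁ = 156.1 mol/s.
Outlet amounts (n = n₀ + Σ ν·ξ):
  E: 404 − 1(156.1) − 1(111.8) = 136.1
  A: 466 − 1(156.1) − 2(111.8) = 86.36
  C: 0 + 1(156.1) = 156.1
  D: 0 + 2(111.8) = 223.6

156 mol/s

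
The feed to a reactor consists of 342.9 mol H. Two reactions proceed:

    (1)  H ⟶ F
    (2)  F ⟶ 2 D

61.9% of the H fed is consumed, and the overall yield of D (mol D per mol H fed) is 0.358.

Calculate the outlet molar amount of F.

151 mol

Conversion of H: H consumed = 1ξ₁ = 0.619 × 342.9 → ξ₁ = 212.3 mol.
Yield of D: 2ξ₂ / 342.9 = 0.358 → ξ₂ = 61.38 mol.
Outlet amounts (n = n₀ + Σ ν·ξ):
  H: 342.9 − 1(212.3) = 130.6
  F: 0 + 1(212.3) − 1(61.38) = 150.9
  D: 0 + 2(61.38) = 122.8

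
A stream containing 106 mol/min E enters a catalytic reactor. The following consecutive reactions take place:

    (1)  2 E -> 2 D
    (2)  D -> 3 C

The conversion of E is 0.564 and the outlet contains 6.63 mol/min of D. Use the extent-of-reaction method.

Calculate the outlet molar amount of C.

159 mol/min

Conversion of E: E consumed = 2ξ₁ = 0.564 × 106 → ξ₁ = 29.89 mol/min.
D balance: n_D = 0 + 2ξ₁ − 1ξ₂ = 6.63 → ξ₂ = (2·29.89 − 6.63)/1 = 53.15 mol/min.
Outlet amounts (n = n₀ + Σ ν·ξ):
  E: 106 − 2(29.89) = 46.22
  D: 0 + 2(29.89) − 1(53.15) = 6.63
  C: 0 + 3(53.15) = 159.5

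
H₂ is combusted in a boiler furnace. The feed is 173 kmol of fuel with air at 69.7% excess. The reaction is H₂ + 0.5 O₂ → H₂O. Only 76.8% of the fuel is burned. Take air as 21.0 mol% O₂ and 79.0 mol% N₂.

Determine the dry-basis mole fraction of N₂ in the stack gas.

0.821

Stoichiometric O₂ = 0.5 × 173 = 86.5 kmol; O₂ fed = 86.5 × 1.697 = 146.8 kmol.
N₂ fed = 146.8 × 79/21 = 552.2 kmol.
Fuel reacted = 0.768 × 173 → ξ = 132.9 kmol.
Outlet (n = n₀ + ν ξ):
  H₂: 173 − 1(132.9) = 40.14
  O₂: 146.8 − 0.5(132.9) = 80.36
  N₂: 552.2 (inert)
  H₂O: 0 + 1(132.9) = 132.9
Dry total = 672.7 kmol; y_N₂ (dry) = 552.2 / 672.7 = 0.8209.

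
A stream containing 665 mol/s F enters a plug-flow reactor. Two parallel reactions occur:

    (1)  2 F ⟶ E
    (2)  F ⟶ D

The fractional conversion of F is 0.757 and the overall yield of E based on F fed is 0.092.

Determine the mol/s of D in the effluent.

381 mol/s

Yield of E: 1ξ₁ / 665 = 0.092 → ξ₁ = 61.18 mol/s.
Conversion of F: 2ξ₁ + 1ξ₂ = 0.757 × 665 = 503.4 → ξ₂ = 381 mol/s.
Outlet amounts (n = n₀ + Σ ν·ξ):
  F: 665 − 2(61.18) − 1(381) = 161.6
  E: 0 + 1(61.18) = 61.18
  D: 0 + 1(381) = 381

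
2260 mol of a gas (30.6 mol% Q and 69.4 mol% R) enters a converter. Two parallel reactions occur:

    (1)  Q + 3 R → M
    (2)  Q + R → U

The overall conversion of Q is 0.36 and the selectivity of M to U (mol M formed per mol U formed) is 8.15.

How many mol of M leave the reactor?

222 mol

Conversion of Q: Q consumed = 0.36 × 691.6 = 249 mol = 1ξ₁ + 1ξ₂.
Selectivity: 1ξ₁ / (1ξ₂) = 8.15 → ξ₁ = 8.15 ξ₂.
Substitute: (1·8.15 + 1) ξ₂ = 249 → ξ₂ = 27.21 mol, ξ₁ = 221.8 mol.
Outlet amounts (n = n₀ + Σ ν·ξ):
  Q: 691.6 − 1(221.8) − 1(27.21) = 442.6
  R: 1568 − 3(221.8) − 1(27.21) = 876
  M: 0 + 1(221.8) = 221.8
  U: 0 + 1(27.21) = 27.21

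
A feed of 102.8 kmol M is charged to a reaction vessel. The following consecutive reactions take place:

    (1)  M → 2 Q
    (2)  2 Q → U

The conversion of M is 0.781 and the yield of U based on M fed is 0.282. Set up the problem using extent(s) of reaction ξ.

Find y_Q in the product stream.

Conversion of M: M consumed = 1ξ₁ = 0.781 × 102.8 → ξ₁ = 80.29 kmol.
Yield of U: 1ξ₂ / 102.8 = 0.282 → ξ₂ = 28.99 kmol.
Outlet amounts (n = n₀ + Σ ν·ξ):
  M: 102.8 − 1(80.29) = 22.51
  Q: 0 + 2(80.29) − 2(28.99) = 102.6
  U: 0 + 1(28.99) = 28.99
Total out = 154.1 kmol; y_Q = 102.6 / 154.1 = 0.6658.

0.666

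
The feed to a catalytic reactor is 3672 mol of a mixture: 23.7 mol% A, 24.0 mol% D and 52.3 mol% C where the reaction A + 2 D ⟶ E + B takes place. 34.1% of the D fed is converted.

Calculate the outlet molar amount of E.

150 mol

D reacted = 0.341 × 881.3 = 300.5 mol; ν_D = −2, so ξ = 300.5/2 = 150.3 mol.
Outlet amounts (n = n₀ + ν ξ):
  A: 870.3 − 1(150.3) = 720
  D: 881.3 − 2(150.3) = 580.8
  E: 0 + 1(150.3) = 150.3
  B: 0 + 1(150.3) = 150.3
  C: 1920 (inert)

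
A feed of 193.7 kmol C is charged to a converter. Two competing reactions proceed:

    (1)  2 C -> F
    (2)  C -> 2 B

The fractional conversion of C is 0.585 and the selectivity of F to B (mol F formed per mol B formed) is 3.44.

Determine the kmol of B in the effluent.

Conversion of C: C consumed = 0.585 × 193.7 = 113.3 kmol = 2ξ₁ + 1ξ₂.
Selectivity: 1ξ₁ / (2ξ₂) = 3.44 → ξ₁ = 6.88 ξ₂.
Substitute: (2·6.88 + 1) ξ₂ = 113.3 → ξ₂ = 7.677 kmol, ξ₁ = 52.82 kmol.
Outlet amounts (n = n₀ + Σ ν·ξ):
  C: 193.7 − 2(52.82) − 1(7.677) = 80.39
  F: 0 + 1(52.82) = 52.82
  B: 0 + 2(7.677) = 15.35

15.4 kmol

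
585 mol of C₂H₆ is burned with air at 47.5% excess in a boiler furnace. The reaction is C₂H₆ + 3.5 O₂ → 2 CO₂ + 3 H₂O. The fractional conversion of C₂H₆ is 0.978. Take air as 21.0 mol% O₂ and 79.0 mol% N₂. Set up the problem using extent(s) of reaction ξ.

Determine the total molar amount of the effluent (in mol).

15300 mol

Stoichiometric O₂ = 3.5 × 585 = 2048 mol; O₂ fed = 2048 × 1.475 = 3020 mol.
N₂ fed = 3020 × 79/21 = 11360 mol.
Fuel reacted = 0.978 × 585 → ξ = 572.1 mol.
Outlet (n = n₀ + ν ξ):
  C₂H₆: 585 − 1(572.1) = 12.87
  O₂: 3020 − 3.5(572.1) = 1018
  N₂: 11360 (inert)
  CO₂: 0 + 2(572.1) = 1144
  H₂O: 0 + 3(572.1) = 1716
Total out = 12.87 + 1018 + 11360 + 1144 + 1716 = 15250 mol.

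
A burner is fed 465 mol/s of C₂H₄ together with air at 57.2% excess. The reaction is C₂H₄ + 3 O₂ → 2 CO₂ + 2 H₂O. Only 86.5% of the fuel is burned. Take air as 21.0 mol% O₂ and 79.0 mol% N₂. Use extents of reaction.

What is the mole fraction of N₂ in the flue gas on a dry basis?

Stoichiometric O₂ = 3 × 465 = 1395 mol/s; O₂ fed = 1395 × 1.572 = 2193 mol/s.
N₂ fed = 2193 × 79/21 = 8250 mol/s.
Fuel reacted = 0.865 × 465 → ξ = 402.2 mol/s.
Outlet (n = n₀ + ν ξ):
  C₂H₄: 465 − 1(402.2) = 62.77
  O₂: 2193 − 3(402.2) = 986.3
  N₂: 8250 (inert)
  CO₂: 0 + 2(402.2) = 804.5
  H₂O: 0 + 2(402.2) = 804.5
Dry total = 10100 mol/s; y_N₂ (dry) = 8250 / 10100 = 0.8165.

0.817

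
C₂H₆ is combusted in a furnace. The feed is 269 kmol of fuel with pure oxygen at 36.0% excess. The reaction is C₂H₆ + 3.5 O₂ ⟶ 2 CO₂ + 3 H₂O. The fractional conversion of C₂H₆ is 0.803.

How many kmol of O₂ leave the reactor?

524 kmol

Stoichiometric O₂ = 3.5 × 269 = 941.5 kmol; O₂ fed = 941.5 × 1.360 = 1280 kmol.
Fuel reacted = 0.803 × 269 → ξ = 216 kmol.
Outlet (n = n₀ + ν ξ):
  C₂H₆: 269 − 1(216) = 52.99
  O₂: 1280 − 3.5(216) = 524.4
  CO₂: 0 + 2(216) = 432
  H₂O: 0 + 3(216) = 648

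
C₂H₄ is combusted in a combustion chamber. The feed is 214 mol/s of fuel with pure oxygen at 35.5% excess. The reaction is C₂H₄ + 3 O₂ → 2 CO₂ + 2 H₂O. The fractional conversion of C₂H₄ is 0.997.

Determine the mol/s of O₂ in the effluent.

230 mol/s

Stoichiometric O₂ = 3 × 214 = 642 mol/s; O₂ fed = 642 × 1.355 = 869.9 mol/s.
Fuel reacted = 0.997 × 214 → ξ = 213.4 mol/s.
Outlet (n = n₀ + ν ξ):
  C₂H₄: 214 − 1(213.4) = 0.642
  O₂: 869.9 − 3(213.4) = 229.8
  CO₂: 0 + 2(213.4) = 426.7
  H₂O: 0 + 2(213.4) = 426.7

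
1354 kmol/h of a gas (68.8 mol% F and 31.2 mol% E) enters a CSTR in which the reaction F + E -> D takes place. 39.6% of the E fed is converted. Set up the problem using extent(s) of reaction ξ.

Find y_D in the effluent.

E reacted = 0.396 × 422.4 = 167.3 kmol/h; ν_E = −1, so ξ = 167.3/1 = 167.3 kmol/h.
Outlet amounts (n = n₀ + ν ξ):
  F: 931.6 − 1(167.3) = 764.3
  E: 422.4 − 1(167.3) = 255.2
  D: 0 + 1(167.3) = 167.3
Total out = 1187 kmol/h; y_D = 167.3 / 1187 = 0.141.

0.141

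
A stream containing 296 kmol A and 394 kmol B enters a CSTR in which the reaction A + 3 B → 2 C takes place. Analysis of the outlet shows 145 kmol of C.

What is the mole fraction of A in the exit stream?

0.41

For C: n = n₀ + 2ξ → 145 = 0 + 2ξ, giving ξ = 72.5 kmol.
Outlet amounts (n = n₀ + ν ξ):
  A: 296 − 1(72.5) = 223.5
  B: 394 − 3(72.5) = 176.5
  C: 0 + 2(72.5) = 145
Total out = 545 kmol; y_A = 223.5 / 545 = 0.4101.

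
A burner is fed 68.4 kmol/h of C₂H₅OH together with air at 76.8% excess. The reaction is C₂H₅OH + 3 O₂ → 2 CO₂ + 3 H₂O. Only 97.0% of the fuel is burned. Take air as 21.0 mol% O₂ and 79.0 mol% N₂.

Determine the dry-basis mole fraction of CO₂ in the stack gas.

0.0798

Stoichiometric O₂ = 3 × 68.4 = 205.2 kmol/h; O₂ fed = 205.2 × 1.768 = 362.8 kmol/h.
N₂ fed = 362.8 × 79/21 = 1365 kmol/h.
Fuel reacted = 0.97 × 68.4 → ξ = 66.35 kmol/h.
Outlet (n = n₀ + ν ξ):
  C₂H₅OH: 68.4 − 1(66.35) = 2.052
  O₂: 362.8 − 3(66.35) = 163.7
  N₂: 1365 (inert)
  CO₂: 0 + 2(66.35) = 132.7
  H₂O: 0 + 3(66.35) = 199
Dry total = 1663 kmol/h; y_CO₂ (dry) = 132.7 / 1663 = 0.07978.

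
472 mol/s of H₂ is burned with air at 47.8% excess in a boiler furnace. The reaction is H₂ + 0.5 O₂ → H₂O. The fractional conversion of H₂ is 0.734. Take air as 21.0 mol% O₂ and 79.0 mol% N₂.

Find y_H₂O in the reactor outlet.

Stoichiometric O₂ = 0.5 × 472 = 236 mol/s; O₂ fed = 236 × 1.478 = 348.8 mol/s.
N₂ fed = 348.8 × 79/21 = 1312 mol/s.
Fuel reacted = 0.734 × 472 → ξ = 346.4 mol/s.
Outlet (n = n₀ + ν ξ):
  H₂: 472 − 1(346.4) = 125.6
  O₂: 348.8 − 0.5(346.4) = 175.6
  N₂: 1312 (inert)
  H₂O: 0 + 1(346.4) = 346.4
Total out = 1960 mol/s; y_H₂O = 346.4 / 1960 = 0.1768.

0.177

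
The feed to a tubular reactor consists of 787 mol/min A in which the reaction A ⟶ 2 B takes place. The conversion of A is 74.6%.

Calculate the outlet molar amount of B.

A reacted = 0.746 × 787 = 587.1 mol/min; ν_A = −1, so ξ = 587.1/1 = 587.1 mol/min.
Outlet amounts (n = n₀ + ν ξ):
  A: 787 − 1(587.1) = 199.9
  B: 0 + 2(587.1) = 1174

1170 mol/min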